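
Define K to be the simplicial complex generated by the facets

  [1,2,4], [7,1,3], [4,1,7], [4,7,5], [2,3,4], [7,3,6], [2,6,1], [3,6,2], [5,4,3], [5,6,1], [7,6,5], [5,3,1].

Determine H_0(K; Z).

H_0 ≅ Z.

Take the total order 1 < 2 < 3 < 4 < 5 < 6 < 7 on the vertex set. Then K (dimension 2) consists of the simplices:

  0-simplices (7): [1], [2], [3], [4], [5], [6], [7]
  1-simplices (18): [1,2], [1,3], [1,4], [1,5], [1,6], [1,7], [2,3], [2,4], [2,6], [3,4], [3,5], [3,6], [3,7], [4,5], [4,7], [5,6], [5,7], [6,7]
  2-simplices (12): [1,2,4], [1,2,6], [1,3,5], [1,3,7], [1,4,7], [1,5,6], [2,3,4], [2,3,6], [3,4,5], [3,6,7], [4,5,7], [5,6,7]

giving chain groups C_0 ≅ Z^7, C_1 ≅ Z^18, C_2 ≅ Z^12.

∂_1: C_1 → C_0 maps an edge to its endpoints' difference, ∂[p,q] = q − p.
The resulting 7×18 matrix has rank 6, and its Smith normal form has invariant factors (1,1,1,1,1,1).

The boundary map ∂_2: C_2 → C_1 maps a triangle to the signed sum of its edges. For instance
  ∂[1,5,6] = [5,6] − [1,6] + [1,5],
  ∂[1,2,4] = [2,4] − [1,4] + [1,2].
The 18×12 boundary matrix has rank 12 and Smith normal form diag(1,1,1,1,1,1,1,1,1,1,1,2).

Now H_k = ker ∂_k / im ∂_{k+1}, so:

  H_0: rank C_0 − rank ∂_1 = 7 − 6 = 1, and the invariant factors of ∂_1 are all 1, so H_0 ≅ Z.

(K is a triangulation of the real projective plane RP^2.)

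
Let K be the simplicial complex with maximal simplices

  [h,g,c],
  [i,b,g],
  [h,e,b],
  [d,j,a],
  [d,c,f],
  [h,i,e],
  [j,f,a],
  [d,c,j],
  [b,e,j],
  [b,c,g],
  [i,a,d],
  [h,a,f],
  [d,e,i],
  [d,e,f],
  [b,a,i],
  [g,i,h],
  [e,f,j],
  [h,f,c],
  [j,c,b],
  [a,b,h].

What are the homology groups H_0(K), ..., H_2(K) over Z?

Order the vertices as a < b < c < d < e < f < g < h < i < j. Listing each simplex with vertices in this order, K has dimension 2 with simplices:

  0-simplices (10): a, b, c, d, e, f, g, h, i, j
  1-simplices (30): ab, ad, af, ah, ai, aj, bc, be, bg, bh, bi, bj, cd, cf, cg, ch, cj, de, df, di, dj, ef, eh, ei, ej, fh, fj, gh, gi, hi
  2-simplices (20): abh, abi, adi, adj, afh, afj, bcg, bcj, beh, bej, bgi, cdf, cdj, cfh, cgh, def, dei, efj, ehi, ghi

Hence C_0 ≅ Z^10, C_1 ≅ Z^30, C_2 ≅ Z^20.

Boundary ∂_1: C_1 → C_0 sends each edge [p,q] (with p < q) to q − p. For instance
  ∂ai = i − a.
As a 10×30 matrix over Z this has rank 9, with invariant factors (1,1,1,1,1,1,1,1,1).

∂_2: C_2 → C_1 acts by ∂[p,q,r] = [q,r] − [p,r] + [p,q]. For instance
  ∂abi = bi − ai + ab,
  ∂bcj = cj − bj + bc.
The 30×20 boundary matrix has rank 20 and Smith normal form diag(1,1,1,1,1,1,1,1,1,1,1,1,1,1,1,1,1,1,1,2).

Computing H_k = (kernel of ∂_k) / (image of ∂_{k+1}):

  H_0: rank C_0 − rank ∂_1 = 10 − 9 = 1, and the invariant factors of ∂_1 are all 1, so H_0 = Z.
  H_1: rank ker ∂_1 − rank ∂_2 = (30 − 9) − 20 = 1, and ∂_2 has invariant factor 2 > 1, so H_1 = Z ⊕ Z/2.
  H_2: rank ker ∂_2 − rank ∂_3 = (20 − 20) − 0 = 0, and there is no ∂_3, so H_2 = 0.

As a check, the Euler characteristic is 10 − 30 + 20 = 0, which agrees with 1 − 1 + 0 = 0.

H_0 = Z,  H_1 = Z ⊕ Z/2,  H_2 = 0.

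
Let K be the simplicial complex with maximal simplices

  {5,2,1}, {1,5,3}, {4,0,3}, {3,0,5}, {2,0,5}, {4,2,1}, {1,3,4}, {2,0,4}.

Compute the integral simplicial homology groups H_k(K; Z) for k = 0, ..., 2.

H_0 = Z,  H_1 = 0,  H_2 = Z.

Order the vertices as 0 < 1 < 2 < 3 < 4 < 5. Listing each simplex with vertices in this order, K has dimension 2 with simplices:

  0-simplices (6): [0], [1], [2], [3], [4], [5]
  1-simplices (12): [0,2], [0,3], [0,4], [0,5], [1,2], [1,3], [1,4], [1,5], [2,4], [2,5], [3,4], [3,5]
  2-simplices (8): [0,2,4], [0,2,5], [0,3,4], [0,3,5], [1,2,4], [1,2,5], [1,3,4], [1,3,5]

giving chain groups C_0 ≅ Z^6, C_1 ≅ Z^12, C_2 ≅ Z^8.

The boundary map ∂_1: C_1 → C_0 maps an edge to its endpoints' difference, ∂[p,q] = q − p. For instance
  ∂[3,4] = [4] − [3].
The 6×12 boundary matrix has rank 5 and Smith normal form diag(1,1,1,1,1).

Boundary ∂_2: C_2 → C_1 sends each 2-simplex [p,q,r] to [q,r] − [p,r] + [p,q]. For instance
  ∂[1,2,4] = [2,4] − [1,4] + [1,2],
  ∂[0,2,5] = [2,5] − [0,5] + [0,2].
The 12×8 boundary matrix has rank 7 and Smith normal form diag(1,1,1,1,1,1,1).

Computing H_k = (kernel of ∂_k) / (image of ∂_{k+1}):

  H_0: rank C_0 − rank ∂_1 = 6 − 5 = 1, and the invariant factors of ∂_1 are all 1, so H_0 = Z.
  H_1: rank ker ∂_1 − rank ∂_2 = (12 − 5) − 7 = 0, and the invariant factors of ∂_2 are all 1, so H_1 = 0.
  H_2: rank ker ∂_2 − rank ∂_3 = (8 − 7) − 0 = 1, and there is no ∂_3, so H_2 = Z.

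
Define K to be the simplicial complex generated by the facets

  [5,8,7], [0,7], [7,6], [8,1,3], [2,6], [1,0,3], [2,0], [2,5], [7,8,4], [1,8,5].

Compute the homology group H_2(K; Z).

H_2 = 0.

Fix the vertex order 0 < 1 < 2 < 3 < 4 < 5 < 6 < 7 < 8 and write every simplex with vertices in increasing order. Then dim K = 2 and the simplices of K are:

  0-simplices (9): [0], [1], [2], [3], [4], [5], [6], [7], [8]
  1-simplices (16): [0,1], [0,2], [0,3], [0,7], [1,3], [1,5], [1,8], [2,5], [2,6], [3,8], [4,7], [4,8], [5,7], [5,8], [6,7], [7,8]
  2-simplices (5): [0,1,3], [1,3,8], [1,5,8], [4,7,8], [5,7,8]

giving chain groups C_0 ≅ Z^9, C_1 ≅ Z^16, C_2 ≅ Z^5.

Boundary ∂_1: C_1 → C_0 maps an edge to its endpoints' difference, ∂[p,q] = q − p.
This gives a 9×16 integer matrix of rank 8; reducing to Smith normal form yields diagonal entries (1,1,1,1,1,1,1,1).

∂_2: C_2 → C_1 maps a triangle to the signed sum of its edges. For instance
  ∂[4,7,8] = [7,8] − [4,8] + [4,7],
  ∂[0,1,3] = [1,3] − [0,3] + [0,1].
As a 16×5 matrix over Z this has rank 5, with invariant factors (1,1,1,1,1).

From H_k ≅ ker(∂_k) / im(∂_{k+1}) we obtain:

  H_2: rank ker ∂_2 − rank ∂_3 = (5 − 5) − 0 = 0, and there is no ∂_3, so H_2 = 0.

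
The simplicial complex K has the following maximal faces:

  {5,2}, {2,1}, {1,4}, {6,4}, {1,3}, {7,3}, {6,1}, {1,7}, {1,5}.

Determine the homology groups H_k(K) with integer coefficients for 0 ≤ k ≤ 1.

H_0 = Z,  H_1 = Z^3.

Order the vertices as 1 < 2 < 3 < 4 < 5 < 6 < 7. Listing each simplex with vertices in this order, K has dimension 1 with simplices:

  0-simplices (7): [1], [2], [3], [4], [5], [6], [7]
  1-simplices (9): [1,2], [1,3], [1,4], [1,5], [1,6], [1,7], [2,5], [3,7], [4,6]

Hence C_0 ≅ Z^7, C_1 ≅ Z^9.

∂_1: C_1 → C_0 sends each edge [p,q] (with p < q) to q − p. For instance
  ∂[2,5] = [5] − [2].
As a 7×9 matrix over Z this has rank 6, with invariant factors (1,1,1,1,1,1).

From H_k ≅ ker(∂_k) / im(∂_{k+1}) we obtain:

  H_0: rank C_0 − rank ∂_1 = 7 − 6 = 1, and the invariant factors of ∂_1 are all 1, so H_0 = Z.
  H_1: rank ker ∂_1 − rank ∂_2 = (9 − 6) − 0 = 3, and there is no ∂_2, so H_1 = Z^3.

As a check, the Euler characteristic is 7 − 9 = -2, which agrees with 1 − 3 = -2.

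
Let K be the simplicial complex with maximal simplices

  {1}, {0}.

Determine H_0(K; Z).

We work with the vertex ordering 0 < 1. The simplices of K, each written with vertices in increasing order, are:

  0-simplices (2): [0], [1]

giving chain groups C_0 ≅ Z^2.

From H_k ≅ ker(∂_k) / im(∂_{k+1}) we obtain:

  H_0: rank C_0 − rank ∂_1 = 2 − 0 = 2, and there is no ∂_1, so H_0 ≅ Z^2.

H_0 = Z^2.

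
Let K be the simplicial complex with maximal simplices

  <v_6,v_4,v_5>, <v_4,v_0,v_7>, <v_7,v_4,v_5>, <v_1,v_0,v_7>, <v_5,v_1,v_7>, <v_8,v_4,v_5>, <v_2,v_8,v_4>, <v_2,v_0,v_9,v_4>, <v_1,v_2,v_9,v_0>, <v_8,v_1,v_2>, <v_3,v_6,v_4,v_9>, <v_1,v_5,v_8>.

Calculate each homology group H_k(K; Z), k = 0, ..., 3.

Fix the vertex order v_0 < v_1 < v_2 < v_3 < v_4 < v_5 < v_6 < v_7 < v_8 < v_9 and write every simplex with vertices in increasing order. Then dim K = 3 and the simplices of K are:

  0-simplices (10): [v_0], [v_1], [v_2], [v_3], [v_4], [v_5], [v_6], [v_7], [v_8], [v_9]
  1-simplices (25): (25 of them)
  2-simplices (20): (20 of them)
  3-simplices (3): [v_0,v_1,v_2,v_9], [v_0,v_2,v_4,v_9], [v_3,v_4,v_6,v_9]

Hence C_0 ≅ Z^10, C_1 ≅ Z^25, C_2 ≅ Z^20, C_3 ≅ Z^3.

∂_1: C_1 → C_0 maps an edge to its endpoints' difference, ∂[p,q] = q − p.
The 10×25 boundary matrix has rank 9 and Smith normal form diag(1,1,1,1,1,1,1,1,1).

Boundary ∂_2: C_2 → C_1 maps a triangle to the signed sum of its edges. For instance
  ∂[v_1,v_2,v_9] = [v_2,v_9] − [v_1,v_9] + [v_1,v_2],
  ∂[v_4,v_6,v_9] = [v_6,v_9] − [v_4,v_9] + [v_4,v_6].
As a 25×20 matrix over Z this has rank 16, with invariant factors (1,1,1,1,1,1,1,1,1,1,1,1,1,1,1,1).

∂_3: C_3 → C_2 sends each 3-simplex σ to the alternating sum Σ_i (−1)^i (σ with its i-th vertex removed). For instance
  ∂[v_0,v_2,v_4,v_9] = [v_2,v_4,v_9] − [v_0,v_4,v_9] + [v_0,v_2,v_9] − [v_0,v_2,v_4],
  ∂[v_0,v_1,v_2,v_9] = [v_1,v_2,v_9] − [v_0,v_2,v_9] + [v_0,v_1,v_9] − [v_0,v_1,v_2].
This gives a 20×3 integer matrix of rank 3; reducing to Smith normal form yields diagonal entries (1,1,1).

From H_k ≅ ker(∂_k) / im(∂_{k+1}) we obtain:

  H_0: rank C_0 − rank ∂_1 = 10 − 9 = 1, and the invariant factors of ∂_1 are all 1, so H_0 = Z.
  H_1: rank ker ∂_1 − rank ∂_2 = (25 − 9) − 16 = 0, and the invariant factors of ∂_2 are all 1, so H_1 = 0.
  H_2: rank ker ∂_2 − rank ∂_3 = (20 − 16) − 3 = 1, and the invariant factors of ∂_3 are all 1, so H_2 = Z.
  H_3: rank ker ∂_3 − rank ∂_4 = (3 − 3) − 0 = 0, and there is no ∂_4, so H_3 = 0.

H_0 ≅ Z,  H_1 = 0,  H_2 ≅ Z,  H_3 = 0.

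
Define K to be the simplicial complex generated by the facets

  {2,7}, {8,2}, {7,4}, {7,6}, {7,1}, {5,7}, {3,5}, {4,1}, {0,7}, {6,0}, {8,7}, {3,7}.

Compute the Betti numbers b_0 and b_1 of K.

b_0 = 1, b_1 = 4.

Order the vertices as 0 < 1 < 2 < 3 < 4 < 5 < 6 < 7 < 8. Listing each simplex with vertices in this order, K has dimension 1 with simplices:

  0-simplices (9): [0], [1], [2], [3], [4], [5], [6], [7], [8]
  1-simplices (12): [0,6], [0,7], [1,4], [1,7], [2,7], [2,8], [3,5], [3,7], [4,7], [5,7], [6,7], [7,8]

so the chain groups are C_0 ≅ Z^9, C_1 ≅ Z^12.

∂_1: C_1 → C_0 maps an edge to its endpoints' difference, ∂[p,q] = q − p. For instance
  ∂[4,7] = [7] − [4].
The 9×12 boundary matrix has rank 8 and Smith normal form diag(1,1,1,1,1,1,1,1).

From H_k ≅ ker(∂_k) / im(∂_{k+1}) we obtain:

  H_0: rank C_0 − rank ∂_1 = 9 − 8 = 1, and the invariant factors of ∂_1 are all 1, so H_0 = Z.
  H_1: rank ker ∂_1 − rank ∂_2 = (12 − 8) − 0 = 4, and there is no ∂_2, so H_1 = Z^4.

As a check, the Euler characteristic is 9 − 12 = -3, which agrees with 1 − 4 = -3.
(K is a triangulation of a wedge of 4 circles.)

Hence the Betti numbers are b_0 = 1, b_1 = 4.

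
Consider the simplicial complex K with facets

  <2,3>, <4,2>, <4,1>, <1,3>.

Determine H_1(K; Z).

We work with the vertex ordering 1 < 2 < 3 < 4. The simplices of K, each written with vertices in increasing order, are:

  0-simplices (4): [1], [2], [3], [4]
  1-simplices (4): [1,3], [1,4], [2,3], [2,4]

Hence C_0 ≅ Z^4, C_1 ≅ Z^4.

The boundary map ∂_1: C_1 → C_0 is given by ∂[p,q] = [q] − [p]. For instance
  ∂[2,4] = [4] − [2].
The 4×4 boundary matrix has rank 3 and Smith normal form diag(1,1,1).

Computing H_k = (kernel of ∂_k) / (image of ∂_{k+1}):

  H_1: rank ker ∂_1 − rank ∂_2 = (4 − 3) − 0 = 1, and there is no ∂_2, so H_1 = Z.

(K is a triangulation of the circle S^1.)

H_1 ≅ Z.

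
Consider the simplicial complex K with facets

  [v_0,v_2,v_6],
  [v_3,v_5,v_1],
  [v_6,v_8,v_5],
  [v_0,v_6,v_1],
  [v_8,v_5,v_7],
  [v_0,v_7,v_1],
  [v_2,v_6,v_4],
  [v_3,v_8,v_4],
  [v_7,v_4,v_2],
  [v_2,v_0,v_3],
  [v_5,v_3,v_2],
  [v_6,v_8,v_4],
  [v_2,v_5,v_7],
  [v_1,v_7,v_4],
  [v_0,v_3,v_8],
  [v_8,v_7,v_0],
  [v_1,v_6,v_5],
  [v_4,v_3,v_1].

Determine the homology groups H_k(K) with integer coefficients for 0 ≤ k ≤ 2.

H_0 = Z,  H_1 = Z^2,  H_2 = Z.

Fix the vertex order v_0 < v_1 < v_2 < v_3 < v_4 < v_5 < v_6 < v_7 < v_8 and write every simplex with vertices in increasing order. Then dim K = 2 and the simplices of K are:

  0-simplices (9): [v_0], [v_1], [v_2], [v_3], [v_4], [v_5], [v_6], [v_7], [v_8]
  1-simplices (27): (27 of them)
  2-simplices (18): (18 of them)

so the chain groups are C_0 ≅ Z^9, C_1 ≅ Z^27, C_2 ≅ Z^18.

∂_1: C_1 → C_0 sends each edge [p,q] (with p < q) to q − p. For instance
  ∂[v_2,v_7] = [v_7] − [v_2].
This gives a 9×27 integer matrix of rank 8; reducing to Smith normal form yields diagonal entries (1,1,1,1,1,1,1,1).

∂_2: C_2 → C_1 sends each 2-simplex [p,q,r] to [q,r] − [p,r] + [p,q]. For instance
  ∂[v_0,v_7,v_8] = [v_7,v_8] − [v_0,v_8] + [v_0,v_7],
  ∂[v_2,v_4,v_7] = [v_4,v_7] − [v_2,v_7] + [v_2,v_4].
The resulting 27×18 matrix has rank 17, and its Smith normal form has invariant factors (1,1,1,1,1,1,1,1,1,1,1,1,1,1,1,1,1).

From H_k ≅ ker(∂_k) / im(∂_{k+1}) we obtain:

  H_0: rank C_0 − rank ∂_1 = 9 − 8 = 1, and the invariant factors of ∂_1 are all 1, so H_0 ≅ Z.
  H_1: rank ker ∂_1 − rank ∂_2 = (27 − 8) − 17 = 2, and the invariant factors of ∂_2 are all 1, so H_1 ≅ Z^2.
  H_2: rank ker ∂_2 − rank ∂_3 = (18 − 17) − 0 = 1, and there is no ∂_3, so H_2 ≅ Z.

As a check, the Euler characteristic is 9 − 27 + 18 = 0, which agrees with 1 − 2 + 1 = 0.
(K is a triangulation of the torus T^2.)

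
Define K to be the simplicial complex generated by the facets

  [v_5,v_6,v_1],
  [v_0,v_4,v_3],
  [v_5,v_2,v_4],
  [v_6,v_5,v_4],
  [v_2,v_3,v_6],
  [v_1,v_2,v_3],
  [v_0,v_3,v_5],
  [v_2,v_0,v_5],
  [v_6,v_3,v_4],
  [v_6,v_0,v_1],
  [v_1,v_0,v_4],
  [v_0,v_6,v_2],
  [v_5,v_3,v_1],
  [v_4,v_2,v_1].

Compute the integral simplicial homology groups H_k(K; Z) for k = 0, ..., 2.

We work with the vertex ordering v_0 < v_1 < v_2 < v_3 < v_4 < v_5 < v_6. The simplices of K, each written with vertices in increasing order, are:

  0-simplices (7): [v_0], [v_1], [v_2], [v_3], [v_4], [v_5], [v_6]
  1-simplices (21): (21 of them)
  2-simplices (14): (14 of them)

Hence C_0 ≅ Z^7, C_1 ≅ Z^21, C_2 ≅ Z^14.

The boundary map ∂_1: C_1 → C_0 sends each edge [p,q] (with p < q) to q − p.
The 7×21 boundary matrix has rank 6 and Smith normal form diag(1,1,1,1,1,1).

Boundary ∂_2: C_2 → C_1 maps a triangle to the signed sum of its edges. For instance
  ∂[v_0,v_3,v_4] = [v_3,v_4] − [v_0,v_4] + [v_0,v_3],
  ∂[v_0,v_2,v_5] = [v_2,v_5] − [v_0,v_5] + [v_0,v_2].
This gives a 21×14 integer matrix of rank 13; reducing to Smith normal form yields diagonal entries (1,1,1,1,1,1,1,1,1,1,1,1,1).

Reading off H_k = ker ∂_k / im ∂_{k+1}:

  H_0: rank C_0 − rank ∂_1 = 7 − 6 = 1, and the invariant factors of ∂_1 are all 1, so H_0 = Z.
  H_1: rank ker ∂_1 − rank ∂_2 = (21 − 6) − 13 = 2, and the invariant factors of ∂_2 are all 1, so H_1 = Z^2.
  H_2: rank ker ∂_2 − rank ∂_3 = (14 − 13) − 0 = 1, and there is no ∂_3, so H_2 = Z.

H_0 = Z,  H_1 = Z^2,  H_2 = Z.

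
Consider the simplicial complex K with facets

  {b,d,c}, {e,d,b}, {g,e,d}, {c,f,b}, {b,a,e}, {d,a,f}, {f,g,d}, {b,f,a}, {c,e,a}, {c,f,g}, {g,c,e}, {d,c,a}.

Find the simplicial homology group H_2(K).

Order the vertices as a < b < c < d < e < f < g. Listing each simplex with vertices in this order, K has dimension 2 with simplices:

  0-simplices (7): a, b, c, d, e, f, g
  1-simplices (18): ab, ac, ad, ae, af, bc, bd, be, bf, cd, ce, cf, cg, de, df, dg, eg, fg
  2-simplices (12): abe, abf, acd, ace, adf, bcd, bcf, bde, ceg, cfg, deg, dfg

so the chain groups are C_0 ≅ Z^7, C_1 ≅ Z^18, C_2 ≅ Z^12.

The boundary map ∂_1: C_1 → C_0 sends each edge [p,q] (with p < q) to q − p.
The 7×18 boundary matrix has rank 6 and Smith normal form diag(1,1,1,1,1,1).

The boundary map ∂_2: C_2 → C_1 maps a triangle to the signed sum of its edges. For instance
  ∂ceg = eg − cg + ce,
  ∂acd = cd − ad + ac.
This gives a 18×12 integer matrix of rank 12; reducing to Smith normal form yields diagonal entries (1,1,1,1,1,1,1,1,1,1,1,2).

Reading off H_k = ker ∂_k / im ∂_{k+1}:

  H_2: rank ker ∂_2 − rank ∂_3 = (12 − 12) − 0 = 0, and there is no ∂_3, so H_2 ≅ 0.

(K is a triangulation of the real projective plane RP^2.)

H_2 = 0.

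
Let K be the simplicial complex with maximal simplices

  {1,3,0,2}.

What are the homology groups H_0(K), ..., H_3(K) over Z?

We work with the vertex ordering 0 < 1 < 2 < 3. The simplices of K, each written with vertices in increasing order, are:

  0-simplices (4): [0], [1], [2], [3]
  1-simplices (6): [0,1], [0,2], [0,3], [1,2], [1,3], [2,3]
  2-simplices (4): [0,1,2], [0,1,3], [0,2,3], [1,2,3]
  3-simplices (1): [0,1,2,3]

Hence C_0 ≅ Z^4, C_1 ≅ Z^6, C_2 ≅ Z^4, C_3 ≅ Z^1.

∂_1: C_1 → C_0 is given by ∂[p,q] = [q] − [p]. For instance
  ∂[0,3] = [3] − [0].
The resulting 4×6 matrix has rank 3, and its Smith normal form has invariant factors (1,1,1).

The boundary map ∂_2: C_2 → C_1 maps a triangle to the signed sum of its edges. For instance
  ∂[0,1,2] = [1,2] − [0,2] + [0,1],
  ∂[0,2,3] = [2,3] − [0,3] + [0,2].
The 6×4 boundary matrix has rank 3 and Smith normal form diag(1,1,1).

The boundary map ∂_3: C_3 → C_2 sends each 3-simplex σ to the alternating sum Σ_i (−1)^i (σ with its i-th vertex removed). For instance
  ∂[0,1,2,3] = [1,2,3] − [0,2,3] + [0,1,3] − [0,1,2].
This gives a 4×1 integer matrix of rank 1; reducing to Smith normal form yields diagonal entries (1).

Computing H_k = (kernel of ∂_k) / (image of ∂_{k+1}):

  H_0: rank C_0 − rank ∂_1 = 4 − 3 = 1, and the invariant factors of ∂_1 are all 1, so H_0 = Z.
  H_1: rank ker ∂_1 − rank ∂_2 = (6 − 3) − 3 = 0, and the invariant factors of ∂_2 are all 1, so H_1 = 0.
  H_2: rank ker ∂_2 − rank ∂_3 = (4 − 3) − 1 = 0, and the invariant factors of ∂_3 are all 1, so H_2 = 0.
  H_3: rank ker ∂_3 − rank ∂_4 = (1 − 1) − 0 = 0, and there is no ∂_4, so H_3 = 0.

As a check, the Euler characteristic is 4 − 6 + 4 − 1 = 1, which agrees with 1 − 0 + 0 − 0 = 1.
(K is a triangulation of the 3-simplex.)

H_0 ≅ Z,  H_1 = 0,  H_2 = 0,  H_3 = 0.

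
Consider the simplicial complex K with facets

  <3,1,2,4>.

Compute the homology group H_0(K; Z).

H_0 ≅ Z.

Take the total order 1 < 2 < 3 < 4 on the vertex set. Then K (dimension 3) consists of the simplices:

  0-simplices (4): [1], [2], [3], [4]
  1-simplices (6): [1,2], [1,3], [1,4], [2,3], [2,4], [3,4]
  2-simplices (4): [1,2,3], [1,2,4], [1,3,4], [2,3,4]
  3-simplices (1): [1,2,3,4]

Hence C_0 ≅ Z^4, C_1 ≅ Z^6, C_2 ≅ Z^4, C_3 ≅ Z^1.

The boundary map ∂_1: C_1 → C_0 maps an edge to its endpoints' difference, ∂[p,q] = q − p.
The resulting 4×6 matrix has rank 3, and its Smith normal form has invariant factors (1,1,1).

Boundary ∂_2: C_2 → C_1 maps a triangle to the signed sum of its edges. For instance
  ∂[1,2,4] = [2,4] − [1,4] + [1,2],
  ∂[1,2,3] = [2,3] − [1,3] + [1,2].
The resulting 6×4 matrix has rank 3, and its Smith normal form has invariant factors (1,1,1).

The boundary map ∂_3: C_3 → C_2 sends each 3-simplex σ to the alternating sum Σ_i (−1)^i (σ with its i-th vertex removed). For instance
  ∂[1,2,3,4] = [2,3,4] − [1,3,4] + [1,2,4] − [1,2,3].
As a 4×1 matrix over Z this has rank 1, with invariant factors (1).

Computing H_k = (kernel of ∂_k) / (image of ∂_{k+1}):

  H_0: rank C_0 − rank ∂_1 = 4 − 3 = 1, and the invariant factors of ∂_1 are all 1, so H_0 = Z.

(K is a triangulation of the 3-simplex.)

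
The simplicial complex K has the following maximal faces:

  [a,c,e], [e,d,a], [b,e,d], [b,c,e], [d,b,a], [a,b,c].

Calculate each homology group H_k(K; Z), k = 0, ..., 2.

We work with the vertex ordering a < b < c < d < e. The simplices of K, each written with vertices in increasing order, are:

  0-simplices (5): a, b, c, d, e
  1-simplices (9): ab, ac, ad, ae, bc, bd, be, ce, de
  2-simplices (6): abc, abd, ace, ade, bce, bde

Hence C_0 ≅ Z^5, C_1 ≅ Z^9, C_2 ≅ Z^6.

∂_1: C_1 → C_0 sends each edge [p,q] (with p < q) to q − p. For instance
  ∂ac = c − a.
This gives a 5×9 integer matrix of rank 4; reducing to Smith normal form yields diagonal entries (1,1,1,1).

The boundary map ∂_2: C_2 → C_1 sends each 2-simplex [p,q,r] to [q,r] − [p,r] + [p,q]. For instance
  ∂abc = bc − ac + ab,
  ∂ace = ce − ae + ac.
The 9×6 boundary matrix has rank 5 and Smith normal form diag(1,1,1,1,1).

Computing H_k = (kernel of ∂_k) / (image of ∂_{k+1}):

  H_0: rank C_0 − rank ∂_1 = 5 − 4 = 1, and the invariant factors of ∂_1 are all 1, so H_0 = Z.
  H_1: rank ker ∂_1 − rank ∂_2 = (9 − 4) − 5 = 0, and the invariant factors of ∂_2 are all 1, so H_1 = 0.
  H_2: rank ker ∂_2 − rank ∂_3 = (6 − 5) − 0 = 1, and there is no ∂_3, so H_2 = Z.

H_0 = Z,  H_1 = 0,  H_2 = Z.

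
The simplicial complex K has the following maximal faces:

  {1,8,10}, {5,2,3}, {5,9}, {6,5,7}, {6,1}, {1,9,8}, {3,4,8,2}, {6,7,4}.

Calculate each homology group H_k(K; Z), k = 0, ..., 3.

H_0 ≅ Z,  H_1 ≅ Z^3,  H_2 = 0,  H_3 = 0.

K has 10 vertices, 20 edges, 9 triangles, 1 3-simplex.
rank ∂_0 = 0, rank ∂_1 = 9 ⇒ b_0 = 10 − 0 − 9 = 1; all invariant factors of ∂_1 are 1 so no torsion. So H_0 = Z.
rank ∂_1 = 9, rank ∂_2 = 8 ⇒ b_1 = 20 − 9 − 8 = 3; all invariant factors of ∂_2 are 1 so no torsion. So H_1 = Z^3.
rank ∂_2 = 8, rank ∂_3 = 1 ⇒ b_2 = 9 − 8 − 1 = 0; all invariant factors of ∂_3 are 1 so no torsion. So H_2 = 0.
rank ∂_3 = 1, rank ∂_4 = 0 ⇒ b_3 = 1 − 1 − 0 = 0. So H_3 = 0.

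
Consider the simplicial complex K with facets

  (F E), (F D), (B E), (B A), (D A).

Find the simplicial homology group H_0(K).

H_0 = Z.

Fix the vertex order A < B < D < E < F and write every simplex with vertices in increasing order. Then dim K = 1 and the simplices of K are:

  0-simplices (5): A, B, D, E, F
  1-simplices (5): AB, AD, BE, DF, EF

so the chain groups are C_0 ≅ Z^5, C_1 ≅ Z^5.

The boundary map ∂_1: C_1 → C_0 maps an edge to its endpoints' difference, ∂[p,q] = q − p.
As a 5×5 matrix over Z this has rank 4, with invariant factors (1,1,1,1).

Now H_k = ker ∂_k / im ∂_{k+1}, so:

  H_0: rank C_0 − rank ∂_1 = 5 − 4 = 1, and the invariant factors of ∂_1 are all 1, so H_0 ≅ Z.

(K is a triangulation of the circle S^1.)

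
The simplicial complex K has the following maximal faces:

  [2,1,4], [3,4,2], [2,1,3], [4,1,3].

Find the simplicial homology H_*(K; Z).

H_0 ≅ Z,  H_1 = 0,  H_2 ≅ Z.

We work with the vertex ordering 1 < 2 < 3 < 4. The simplices of K, each written with vertices in increasing order, are:

  0-simplices (4): [1], [2], [3], [4]
  1-simplices (6): [1,2], [1,3], [1,4], [2,3], [2,4], [3,4]
  2-simplices (4): [1,2,3], [1,2,4], [1,3,4], [2,3,4]

giving chain groups C_0 ≅ Z^4, C_1 ≅ Z^6, C_2 ≅ Z^4.

The boundary map ∂_1: C_1 → C_0 is given by ∂[p,q] = [q] − [p].
The 4×6 boundary matrix has rank 3 and Smith normal form diag(1,1,1).

The boundary map ∂_2: C_2 → C_1 sends each 2-simplex [p,q,r] to [q,r] − [p,r] + [p,q]. For instance
  ∂[1,2,3] = [2,3] − [1,3] + [1,2],
  ∂[2,3,4] = [3,4] − [2,4] + [2,3].
As a 6×4 matrix over Z this has rank 3, with invariant factors (1,1,1).

Reading off H_k = ker ∂_k / im ∂_{k+1}:

  H_0: rank C_0 − rank ∂_1 = 4 − 3 = 1, and the invariant factors of ∂_1 are all 1, so H_0 ≅ Z.
  H_1: rank ker ∂_1 − rank ∂_2 = (6 − 3) − 3 = 0, and the invariant factors of ∂_2 are all 1, so H_1 ≅ 0.
  H_2: rank ker ∂_2 − rank ∂_3 = (4 − 3) − 0 = 1, and there is no ∂_3, so H_2 ≅ Z.

As a check, the Euler characteristic is 4 − 6 + 4 = 2, which agrees with 1 − 0 + 1 = 2.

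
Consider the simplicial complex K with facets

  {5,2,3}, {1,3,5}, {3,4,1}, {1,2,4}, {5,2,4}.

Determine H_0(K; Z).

Take the total order 1 < 2 < 3 < 4 < 5 on the vertex set. Then K (dimension 2) consists of the simplices:

  0-simplices (5): [1], [2], [3], [4], [5]
  1-simplices (10): [1,2], [1,3], [1,4], [1,5], [2,3], [2,4], [2,5], [3,4], [3,5], [4,5]
  2-simplices (5): [1,2,4], [1,3,4], [1,3,5], [2,3,5], [2,4,5]

giving chain groups C_0 ≅ Z^5, C_1 ≅ Z^10, C_2 ≅ Z^5.

Boundary ∂_1: C_1 → C_0 maps an edge to its endpoints' difference, ∂[p,q] = q − p. For instance
  ∂[2,4] = [4] − [2].
This gives a 5×10 integer matrix of rank 4; reducing to Smith normal form yields diagonal entries (1,1,1,1).

Boundary ∂_2: C_2 → C_1 maps a triangle to the signed sum of its edges. For instance
  ∂[2,3,5] = [3,5] − [2,5] + [2,3],
  ∂[1,3,5] = [3,5] − [1,5] + [1,3].
The 10×5 boundary matrix has rank 5 and Smith normal form diag(1,1,1,1,1).

Now H_k = ker ∂_k / im ∂_{k+1}, so:

  H_0: rank C_0 − rank ∂_1 = 5 − 4 = 1, and the invariant factors of ∂_1 are all 1, so H_0 ≅ Z.

H_0 ≅ Z.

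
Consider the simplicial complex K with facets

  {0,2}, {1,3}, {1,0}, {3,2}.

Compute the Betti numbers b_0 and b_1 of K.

b_0 = 1, b_1 = 1.

We work with the vertex ordering 0 < 1 < 2 < 3. The simplices of K, each written with vertices in increasing order, are:

  0-simplices (4): [0], [1], [2], [3]
  1-simplices (4): [0,1], [0,2], [1,3], [2,3]

so the chain groups are C_0 ≅ Z^4, C_1 ≅ Z^4.

∂_1: C_1 → C_0 is given by ∂[p,q] = [q] − [p]. For instance
  ∂[0,2] = [2] − [0].
This gives a 4×4 integer matrix of rank 3; reducing to Smith normal form yields diagonal entries (1,1,1).

Computing H_k = (kernel of ∂_k) / (image of ∂_{k+1}):

  H_0: rank C_0 − rank ∂_1 = 4 − 3 = 1, and the invariant factors of ∂_1 are all 1, so H_0 ≅ Z.
  H_1: rank ker ∂_1 − rank ∂_2 = (4 − 3) − 0 = 1, and there is no ∂_2, so H_1 ≅ Z.

As a check, the Euler characteristic is 4 − 4 = 0, which agrees with 1 − 1 = 0.

Hence the Betti numbers are b_0 = 1, b_1 = 1.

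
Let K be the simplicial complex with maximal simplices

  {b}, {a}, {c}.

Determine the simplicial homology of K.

H_0 = Z^3.

K has 3 vertices.
rank ∂_0 = 0, rank ∂_1 = 0 ⇒ b_0 = 3 − 0 − 0 = 3. So H_0 ≅ Z^3.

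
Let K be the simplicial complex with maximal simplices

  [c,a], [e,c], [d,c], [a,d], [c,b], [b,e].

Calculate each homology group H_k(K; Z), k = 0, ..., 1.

H_0 = Z,  H_1 = Z^2.

Order the vertices as a < b < c < d < e. Listing each simplex with vertices in this order, K has dimension 1 with simplices:

  0-simplices (5): a, b, c, d, e
  1-simplices (6): ac, ad, bc, be, cd, ce

Hence C_0 ≅ Z^5, C_1 ≅ Z^6.

∂_1: C_1 → C_0 is given by ∂[p,q] = [q] − [p].
As a 5×6 matrix over Z this has rank 4, with invariant factors (1,1,1,1).

From H_k ≅ ker(∂_k) / im(∂_{k+1}) we obtain:

  H_0: rank C_0 − rank ∂_1 = 5 − 4 = 1, and the invariant factors of ∂_1 are all 1, so H_0 ≅ Z.
  H_1: rank ker ∂_1 − rank ∂_2 = (6 − 4) − 0 = 2, and there is no ∂_2, so H_1 ≅ Z^2.

As a check, the Euler characteristic is 5 − 6 = -1, which agrees with 1 − 2 = -1.
(K is a triangulation of a wedge of 2 circles.)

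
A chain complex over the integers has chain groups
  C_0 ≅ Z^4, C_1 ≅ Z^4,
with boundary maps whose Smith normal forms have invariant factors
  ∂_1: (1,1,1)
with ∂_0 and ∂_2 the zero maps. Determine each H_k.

H_0 = Z,  H_1 = Z.

H_0: b_0 = 4 − 0 − 3 = 1; torsion from ∂_1 factors > 1: none. So H_0 = Z.
H_1: b_1 = 4 − 3 − 0 = 1; torsion from ∂_2 factors > 1: none. So H_1 = Z.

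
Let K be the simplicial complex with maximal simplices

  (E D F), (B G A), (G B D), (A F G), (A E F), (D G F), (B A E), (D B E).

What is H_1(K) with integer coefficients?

K has 6 vertices, 12 edges, 8 triangles.
rank ∂_1 = 5, rank ∂_2 = 7 ⇒ b_1 = 12 − 5 − 7 = 0; all invariant factors of ∂_2 are 1 so no torsion. So H_1 = 0.

H_1 = 0.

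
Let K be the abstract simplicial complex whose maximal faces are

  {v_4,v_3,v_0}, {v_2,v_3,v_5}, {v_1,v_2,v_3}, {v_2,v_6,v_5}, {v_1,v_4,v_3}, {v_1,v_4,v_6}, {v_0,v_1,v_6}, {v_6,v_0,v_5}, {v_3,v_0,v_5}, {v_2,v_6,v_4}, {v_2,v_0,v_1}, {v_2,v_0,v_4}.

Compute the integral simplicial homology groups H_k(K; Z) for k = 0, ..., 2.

H_0 = Z,  H_1 = Z/2Z,  H_2 = 0.

K has 7 vertices, 18 edges, 12 triangles.
rank ∂_0 = 0, rank ∂_1 = 6 ⇒ b_0 = 7 − 0 − 6 = 1; all invariant factors of ∂_1 are 1 so no torsion. So H_0 = Z.
rank ∂_1 = 6, rank ∂_2 = 12 ⇒ b_1 = 18 − 6 − 12 = 0; ∂_2 has invariant factor(s) [2] giving torsion. So H_1 = Z/2Z.
rank ∂_2 = 12, rank ∂_3 = 0 ⇒ b_2 = 12 − 12 − 0 = 0. So H_2 = 0.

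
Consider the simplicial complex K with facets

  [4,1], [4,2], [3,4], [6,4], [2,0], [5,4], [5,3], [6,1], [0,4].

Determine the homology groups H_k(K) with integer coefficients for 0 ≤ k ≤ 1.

Take the total order 0 < 1 < 2 < 3 < 4 < 5 < 6 on the vertex set. Then K (dimension 1) consists of the simplices:

  0-simplices (7): [0], [1], [2], [3], [4], [5], [6]
  1-simplices (9): [0,2], [0,4], [1,4], [1,6], [2,4], [3,4], [3,5], [4,5], [4,6]

giving chain groups C_0 ≅ Z^7, C_1 ≅ Z^9.

∂_1: C_1 → C_0 maps an edge to its endpoints' difference, ∂[p,q] = q − p. For instance
  ∂[0,4] = [4] − [0].
This gives a 7×9 integer matrix of rank 6; reducing to Smith normal form yields diagonal entries (1,1,1,1,1,1).

Reading off H_k = ker ∂_k / im ∂_{k+1}:

  H_0: rank C_0 − rank ∂_1 = 7 − 6 = 1, and the invariant factors of ∂_1 are all 1, so H_0 ≅ Z.
  H_1: rank ker ∂_1 − rank ∂_2 = (9 − 6) − 0 = 3, and there is no ∂_2, so H_1 ≅ Z^3.

H_0 = Z,  H_1 = Z^3.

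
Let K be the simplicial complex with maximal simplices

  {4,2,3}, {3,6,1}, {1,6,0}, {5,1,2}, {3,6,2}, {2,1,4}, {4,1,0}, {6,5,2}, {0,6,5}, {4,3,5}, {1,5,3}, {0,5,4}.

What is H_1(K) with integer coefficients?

K has 7 vertices, 18 edges, 12 triangles.
rank ∂_1 = 6, rank ∂_2 = 12 ⇒ b_1 = 18 − 6 − 12 = 0; ∂_2 has invariant factor(s) [2] giving torsion. So H_1 = Z/2.

H_1 ≅ Z/2.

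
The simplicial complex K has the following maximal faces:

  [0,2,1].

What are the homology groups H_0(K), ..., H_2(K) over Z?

H_0 = Z,  H_1 = 0,  H_2 = 0.

Fix the vertex order 0 < 1 < 2 and write every simplex with vertices in increasing order. Then dim K = 2 and the simplices of K are:

  0-simplices (3): [0], [1], [2]
  1-simplices (3): [0,1], [0,2], [1,2]
  2-simplices (1): [0,1,2]

so the chain groups are C_0 ≅ Z^3, C_1 ≅ Z^3, C_2 ≅ Z^1.

The boundary map ∂_1: C_1 → C_0 is given by ∂[p,q] = [q] − [p]. For instance
  ∂[1,2] = [2] − [1].
This gives a 3×3 integer matrix of rank 2; reducing to Smith normal form yields diagonal entries (1,1).

The boundary map ∂_2: C_2 → C_1 acts by ∂[p,q,r] = [q,r] − [p,r] + [p,q]. For instance
  ∂[0,1,2] = [1,2] − [0,2] + [0,1].
The 3×1 boundary matrix has rank 1 and Smith normal form diag(1).

Computing H_k = (kernel of ∂_k) / (image of ∂_{k+1}):

  H_0: rank C_0 − rank ∂_1 = 3 − 2 = 1, and the invariant factors of ∂_1 are all 1, so H_0 ≅ Z.
  H_1: rank ker ∂_1 − rank ∂_2 = (3 − 2) − 1 = 0, and the invariant factors of ∂_2 are all 1, so H_1 ≅ 0.
  H_2: rank ker ∂_2 − rank ∂_3 = (1 − 1) − 0 = 0, and there is no ∂_3, so H_2 ≅ 0.

As a check, the Euler characteristic is 3 − 3 + 1 = 1, which agrees with 1 − 0 + 0 = 1.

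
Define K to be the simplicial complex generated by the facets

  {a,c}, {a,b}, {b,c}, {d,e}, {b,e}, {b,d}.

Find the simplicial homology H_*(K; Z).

H_0 = Z,  H_1 = Z^2.

Take the total order a < b < c < d < e on the vertex set. Then K (dimension 1) consists of the simplices:

  0-simplices (5): a, b, c, d, e
  1-simplices (6): ab, ac, bc, bd, be, de

so the chain groups are C_0 ≅ Z^5, C_1 ≅ Z^6.

∂_1: C_1 → C_0 is given by ∂[p,q] = [q] − [p]. For instance
  ∂be = e − b.
The resulting 5×6 matrix has rank 4, and its Smith normal form has invariant factors (1,1,1,1).

Computing H_k = (kernel of ∂_k) / (image of ∂_{k+1}):

  H_0: rank C_0 − rank ∂_1 = 5 − 4 = 1, and the invariant factors of ∂_1 are all 1, so H_0 ≅ Z.
  H_1: rank ker ∂_1 − rank ∂_2 = (6 − 4) − 0 = 2, and there is no ∂_2, so H_1 ≅ Z^2.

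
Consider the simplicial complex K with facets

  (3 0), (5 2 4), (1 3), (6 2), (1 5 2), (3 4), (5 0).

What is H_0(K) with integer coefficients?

Order the vertices as 0 < 1 < 2 < 3 < 4 < 5 < 6. Listing each simplex with vertices in this order, K has dimension 2 with simplices:

  0-simplices (7): [0], [1], [2], [3], [4], [5], [6]
  1-simplices (10): [0,3], [0,5], [1,2], [1,3], [1,5], [2,4], [2,5], [2,6], [3,4], [4,5]
  2-simplices (2): [1,2,5], [2,4,5]

Hence C_0 ≅ Z^7, C_1 ≅ Z^10, C_2 ≅ Z^2.

Boundary ∂_1: C_1 → C_0 maps an edge to its endpoints' difference, ∂[p,q] = q − p.
As a 7×10 matrix over Z this has rank 6, with invariant factors (1,1,1,1,1,1).

The boundary map ∂_2: C_2 → C_1 maps a triangle to the signed sum of its edges. For instance
  ∂[1,2,5] = [2,5] − [1,5] + [1,2],
  ∂[2,4,5] = [4,5] − [2,5] + [2,4].
The 10×2 boundary matrix has rank 2 and Smith normal form diag(1,1).

Reading off H_k = ker ∂_k / im ∂_{k+1}:

  H_0: rank C_0 − rank ∂_1 = 7 − 6 = 1, and the invariant factors of ∂_1 are all 1, so H_0 = Z.

H_0 ≅ Z.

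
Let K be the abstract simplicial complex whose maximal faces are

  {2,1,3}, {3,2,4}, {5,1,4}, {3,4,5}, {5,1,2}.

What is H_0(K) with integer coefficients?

Take the total order 1 < 2 < 3 < 4 < 5 on the vertex set. Then K (dimension 2) consists of the simplices:

  0-simplices (5): [1], [2], [3], [4], [5]
  1-simplices (10): [1,2], [1,3], [1,4], [1,5], [2,3], [2,4], [2,5], [3,4], [3,5], [4,5]
  2-simplices (5): [1,2,3], [1,2,5], [1,4,5], [2,3,4], [3,4,5]

so the chain groups are C_0 ≅ Z^5, C_1 ≅ Z^10, C_2 ≅ Z^5.

Boundary ∂_1: C_1 → C_0 maps an edge to its endpoints' difference, ∂[p,q] = q − p.
As a 5×10 matrix over Z this has rank 4, with invariant factors (1,1,1,1).

Boundary ∂_2: C_2 → C_1 maps a triangle to the signed sum of its edges. For instance
  ∂[1,2,3] = [2,3] − [1,3] + [1,2],
  ∂[2,3,4] = [3,4] − [2,4] + [2,3].
As a 10×5 matrix over Z this has rank 5, with invariant factors (1,1,1,1,1).

Now H_k = ker ∂_k / im ∂_{k+1}, so:

  H_0: rank C_0 − rank ∂_1 = 5 − 4 = 1, and the invariant factors of ∂_1 are all 1, so H_0 ≅ Z.

H_0 = Z.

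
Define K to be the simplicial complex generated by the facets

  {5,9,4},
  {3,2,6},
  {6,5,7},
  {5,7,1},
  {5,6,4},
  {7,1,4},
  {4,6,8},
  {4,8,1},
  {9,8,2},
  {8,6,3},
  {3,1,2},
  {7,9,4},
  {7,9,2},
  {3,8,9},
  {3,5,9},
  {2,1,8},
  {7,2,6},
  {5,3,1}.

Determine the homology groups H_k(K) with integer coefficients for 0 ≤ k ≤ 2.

H_0 ≅ Z,  H_1 ≅ Z ⊕ Z/2,  H_2 = 0.

Order the vertices as 1 < 2 < 3 < 4 < 5 < 6 < 7 < 8 < 9. Listing each simplex with vertices in this order, K has dimension 2 with simplices:

  0-simplices (9): [1], [2], [3], [4], [5], [6], [7], [8], [9]
  1-simplices (27): (27 of them)
  2-simplices (18): [1,2,3], [1,2,8], [1,3,5], [1,4,7], [1,4,8], [1,5,7], [2,3,6], [2,6,7], [2,7,9], [2,8,9], [3,5,9], [3,6,8], [3,8,9], [4,5,6], [4,5,9], [4,6,8], [4,7,9], [5,6,7]

giving chain groups C_0 ≅ Z^9, C_1 ≅ Z^27, C_2 ≅ Z^18.

The boundary map ∂_1: C_1 → C_0 is given by ∂[p,q] = [q] − [p]. For instance
  ∂[7,9] = [9] − [7].
As a 9×27 matrix over Z this has rank 8, with invariant factors (1,1,1,1,1,1,1,1).

The boundary map ∂_2: C_2 → C_1 acts by ∂[p,q,r] = [q,r] − [p,r] + [p,q]. For instance
  ∂[1,4,7] = [4,7] − [1,7] + [1,4],
  ∂[1,2,3] = [2,3] − [1,3] + [1,2].
This gives a 27×18 integer matrix of rank 18; reducing to Smith normal form yields diagonal entries (1,1,1,1,1,1,1,1,1,1,1,1,1,1,1,1,1,2).

From H_k ≅ ker(∂_k) / im(∂_{k+1}) we obtain:

  H_0: rank C_0 − rank ∂_1 = 9 − 8 = 1, and the invariant factors of ∂_1 are all 1, so H_0 = Z.
  H_1: rank ker ∂_1 − rank ∂_2 = (27 − 8) − 18 = 1, and ∂_2 has invariant factor 2 > 1, so H_1 = Z ⊕ Z/2.
  H_2: rank ker ∂_2 − rank ∂_3 = (18 − 18) − 0 = 0, and there is no ∂_3, so H_2 = 0.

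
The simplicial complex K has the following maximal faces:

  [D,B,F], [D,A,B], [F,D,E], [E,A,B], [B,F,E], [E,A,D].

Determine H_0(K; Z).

Take the total order A < B < D < E < F on the vertex set. Then K (dimension 2) consists of the simplices:

  0-simplices (5): A, B, D, E, F
  1-simplices (9): AB, AD, AE, BD, BE, BF, DE, DF, EF
  2-simplices (6): ABD, ABE, ADE, BDF, BEF, DEF

giving chain groups C_0 ≅ Z^5, C_1 ≅ Z^9, C_2 ≅ Z^6.

∂_1: C_1 → C_0 sends each edge [p,q] (with p < q) to q − p. For instance
  ∂EF = F − E.
The resulting 5×9 matrix has rank 4, and its Smith normal form has invariant factors (1,1,1,1).

∂_2: C_2 → C_1 acts by ∂[p,q,r] = [q,r] − [p,r] + [p,q]. For instance
  ∂BEF = EF − BF + BE,
  ∂ABD = BD − AD + AB.
This gives a 9×6 integer matrix of rank 5; reducing to Smith normal form yields diagonal entries (1,1,1,1,1).

Reading off H_k = ker ∂_k / im ∂_{k+1}:

  H_0: rank C_0 − rank ∂_1 = 5 − 4 = 1, and the invariant factors of ∂_1 are all 1, so H_0 = Z.

(K is a triangulation of the 2-sphere S^2.)

H_0 ≅ Z.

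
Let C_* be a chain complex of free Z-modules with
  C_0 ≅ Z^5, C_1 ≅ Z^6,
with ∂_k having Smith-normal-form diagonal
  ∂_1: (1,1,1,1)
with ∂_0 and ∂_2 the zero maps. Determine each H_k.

H_0: b_0 = 5 − 0 − 4 = 1; torsion from ∂_1 factors > 1: none. So H_0 = Z.
H_1: b_1 = 6 − 4 − 0 = 2; torsion from ∂_2 factors > 1: none. So H_1 = Z^2.

H_0 = Z,  H_1 = Z^2.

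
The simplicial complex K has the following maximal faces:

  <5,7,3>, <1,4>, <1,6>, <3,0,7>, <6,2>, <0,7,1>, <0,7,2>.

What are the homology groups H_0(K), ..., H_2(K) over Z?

H_0 ≅ Z,  H_1 ≅ Z,  H_2 = 0.

K has 8 vertices, 12 edges, 4 triangles.
rank ∂_0 = 0, rank ∂_1 = 7 ⇒ b_0 = 8 − 0 − 7 = 1; all invariant factors of ∂_1 are 1 so no torsion. So H_0 = Z.
rank ∂_1 = 7, rank ∂_2 = 4 ⇒ b_1 = 12 − 7 − 4 = 1; all invariant factors of ∂_2 are 1 so no torsion. So H_1 = Z.
rank ∂_2 = 4, rank ∂_3 = 0 ⇒ b_2 = 4 − 4 − 0 = 0. So H_2 = 0.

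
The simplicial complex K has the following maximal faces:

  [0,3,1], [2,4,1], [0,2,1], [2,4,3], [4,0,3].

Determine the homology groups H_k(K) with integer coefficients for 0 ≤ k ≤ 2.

H_0 ≅ Z,  H_1 ≅ Z,  H_2 = 0.

Take the total order 0 < 1 < 2 < 3 < 4 on the vertex set. Then K (dimension 2) consists of the simplices:

  0-simplices (5): [0], [1], [2], [3], [4]
  1-simplices (10): [0,1], [0,2], [0,3], [0,4], [1,2], [1,3], [1,4], [2,3], [2,4], [3,4]
  2-simplices (5): [0,1,2], [0,1,3], [0,3,4], [1,2,4], [2,3,4]

giving chain groups C_0 ≅ Z^5, C_1 ≅ Z^10, C_2 ≅ Z^5.

The boundary map ∂_1: C_1 → C_0 sends each edge [p,q] (with p < q) to q − p.
This gives a 5×10 integer matrix of rank 4; reducing to Smith normal form yields diagonal entries (1,1,1,1).

The boundary map ∂_2: C_2 → C_1 sends each 2-simplex [p,q,r] to [q,r] − [p,r] + [p,q]. For instance
  ∂[0,1,2] = [1,2] − [0,2] + [0,1],
  ∂[0,3,4] = [3,4] − [0,4] + [0,3].
The 10×5 boundary matrix has rank 5 and Smith normal form diag(1,1,1,1,1).

Reading off H_k = ker ∂_k / im ∂_{k+1}:

  H_0: rank C_0 − rank ∂_1 = 5 − 4 = 1, and the invariant factors of ∂_1 are all 1, so H_0 ≅ Z.
  H_1: rank ker ∂_1 − rank ∂_2 = (10 − 4) − 5 = 1, and the invariant factors of ∂_2 are all 1, so H_1 ≅ Z.
  H_2: rank ker ∂_2 − rank ∂_3 = (5 − 5) − 0 = 0, and there is no ∂_3, so H_2 ≅ 0.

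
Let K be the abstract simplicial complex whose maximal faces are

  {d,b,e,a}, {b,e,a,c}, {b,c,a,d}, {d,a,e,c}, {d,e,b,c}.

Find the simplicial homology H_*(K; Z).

Order the vertices as a < b < c < d < e. Listing each simplex with vertices in this order, K has dimension 3 with simplices:

  0-simplices (5): a, b, c, d, e
  1-simplices (10): ab, ac, ad, ae, bc, bd, be, cd, ce, de
  2-simplices (10): abc, abd, abe, acd, ace, ade, bcd, bce, bde, cde
  3-simplices (5): abcd, abce, abde, acde, bcde

so the chain groups are C_0 ≅ Z^5, C_1 ≅ Z^10, C_2 ≅ Z^10, C_3 ≅ Z^5.

Boundary ∂_1: C_1 → C_0 is given by ∂[p,q] = [q] − [p]. For instance
  ∂ad = d − a.
The resulting 5×10 matrix has rank 4, and its Smith normal form has invariant factors (1,1,1,1).

Boundary ∂_2: C_2 → C_1 acts by ∂[p,q,r] = [q,r] − [p,r] + [p,q]. For instance
  ∂abc = bc − ac + ab,
  ∂abd = bd − ad + ab.
This gives a 10×10 integer matrix of rank 6; reducing to Smith normal form yields diagonal entries (1,1,1,1,1,1).

∂_3: C_3 → C_2 sends each 3-simplex σ to the alternating sum Σ_i (−1)^i (σ with its i-th vertex removed). For instance
  ∂bcde = cde − bde + bce − bcd,
  ∂abde = bde − ade + abe − abd.
The 10×5 boundary matrix has rank 4 and Smith normal form diag(1,1,1,1).

Now H_k = ker ∂_k / im ∂_{k+1}, so:

  H_0: rank C_0 − rank ∂_1 = 5 − 4 = 1, and the invariant factors of ∂_1 are all 1, so H_0 ≅ Z.
  H_1: rank ker ∂_1 − rank ∂_2 = (10 − 4) − 6 = 0, and the invariant factors of ∂_2 are all 1, so H_1 ≅ 0.
  H_2: rank ker ∂_2 − rank ∂_3 = (10 − 6) − 4 = 0, and the invariant factors of ∂_3 are all 1, so H_2 ≅ 0.
  H_3: rank ker ∂_3 − rank ∂_4 = (5 − 4) − 0 = 1, and there is no ∂_4, so H_3 ≅ Z.

H_0 ≅ Z,  H_1 = 0,  H_2 = 0,  H_3 ≅ Z.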